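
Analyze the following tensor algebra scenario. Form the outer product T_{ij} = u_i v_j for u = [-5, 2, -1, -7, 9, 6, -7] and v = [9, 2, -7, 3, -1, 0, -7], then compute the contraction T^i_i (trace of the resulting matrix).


The outer product gives T_{ij} = u_i v_j.
The trace (contraction) is Tr(T) = sum_i T_{ii} = sum_i u_i v_i.
Diagonal entries:
T_{11} = u_1 * v_1 = -5 * 9 = -45
T_{22} = u_2 * v_2 = 2 * 2 = 4
T_{33} = u_3 * v_3 = -1 * -7 = 7
T_{44} = u_4 * v_4 = -7 * 3 = -21
T_{55} = u_5 * v_5 = 9 * -1 = -9
T_{66} = u_6 * v_6 = 6 * 0 = 0
T_{77} = u_7 * v_7 = -7 * -7 = 49
Tr(T) = -45 + 4 + 7 + -21 + -9 + 0 + 49 = -15

-15


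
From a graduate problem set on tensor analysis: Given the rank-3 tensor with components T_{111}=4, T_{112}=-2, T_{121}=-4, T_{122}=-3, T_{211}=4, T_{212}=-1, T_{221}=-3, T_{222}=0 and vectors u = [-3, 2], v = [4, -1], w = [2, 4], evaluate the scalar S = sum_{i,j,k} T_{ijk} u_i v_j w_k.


S = sum over i,j,k of T_{ijk} u_i v_j w_k. Expanding all 8 terms:
T_{111}*u_1*v_1*w_1 = 4*-3*4*2 = -96  (running total: -96)
T_{112}*u_1*v_1*w_2 = -2*-3*4*4 = 96  (running total: 0)
T_{121}*u_1*v_2*w_1 = -4*-3*-1*2 = -24  (running total: -24)
T_{122}*u_1*v_2*w_2 = -3*-3*-1*4 = -36  (running total: -60)
T_{211}*u_2*v_1*w_1 = 4*2*4*2 = 64  (running total: 4)
T_{212}*u_2*v_1*w_2 = -1*2*4*4 = -32  (running total: -28)
T_{221}*u_2*v_2*w_1 = -3*2*-1*2 = 12  (running total: -16)
T_{222}*u_2*v_2*w_2 = 0*2*-1*4 = 0  (running total: -16)
S = -16

-16


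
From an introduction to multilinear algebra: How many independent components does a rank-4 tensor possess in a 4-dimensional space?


The number of components of a rank-r tensor in d dimensions is d^r.
Here d = 4 and r = 4.
4^4 = 256

256


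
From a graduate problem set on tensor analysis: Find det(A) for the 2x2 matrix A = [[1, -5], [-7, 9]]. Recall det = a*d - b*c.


For a 2x2 matrix [[a, b], [c, d]], det = a*d - b*c.
a = 1, b = -5, c = -7, d = 9
a*d = 1 * 9 = 9
b*c = -5 * -7 = 35
det = 9 - 35 = -26

-26


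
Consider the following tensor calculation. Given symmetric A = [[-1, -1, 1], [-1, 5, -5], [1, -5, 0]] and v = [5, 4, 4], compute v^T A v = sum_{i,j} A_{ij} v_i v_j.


First compute Av:
(Av)_1 = -1*5 + -1*4 + 1*4 = -5
(Av)_2 = -1*5 + 5*4 + -5*4 = -5
(Av)_3 = 1*5 + -5*4 + 0*4 = -15
Av = [-5, -5, -15]
Then v^T (Av) = 5*-5 + 4*-5 + 4*-15
= -25 + -20 + -60 = -105

-105


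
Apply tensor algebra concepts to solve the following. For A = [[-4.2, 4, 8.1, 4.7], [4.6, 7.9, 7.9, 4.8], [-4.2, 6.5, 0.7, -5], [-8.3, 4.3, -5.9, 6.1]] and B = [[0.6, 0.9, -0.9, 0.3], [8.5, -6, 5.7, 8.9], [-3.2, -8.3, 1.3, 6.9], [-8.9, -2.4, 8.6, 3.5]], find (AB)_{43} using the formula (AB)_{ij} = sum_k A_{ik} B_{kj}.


(AB)_{ij} = sum_k A_{ik} B_{kj}.
For i=4, j=3:
A_{41} * B_{13} = -8.3 * -0.9 = 7.47
A_{42} * B_{23} = 4.3 * 5.7 = 24.51
A_{43} * B_{33} = -5.9 * 1.3 = -7.67
A_{44} * B_{43} = 6.1 * 8.6 = 52.46
Sum = 7.47 + 24.51 + -7.67 + 52.46 = 76.77

76.77


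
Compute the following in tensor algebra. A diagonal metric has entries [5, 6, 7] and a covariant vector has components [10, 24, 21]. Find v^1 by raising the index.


To raise an index with a diagonal metric: v^i = v_i / g_{ii}.
For index 1: v_1 = 10, g_{11} = 5
v^1 = 10 / 5 = 2

2


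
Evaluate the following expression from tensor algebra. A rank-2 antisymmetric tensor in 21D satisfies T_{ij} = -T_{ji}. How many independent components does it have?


An antisymmetric rank-2 tensor satisfies A_{ij} = -A_{ji}, so diagonal entries are zero.
The independent components are the upper-triangular entries: C(n, 2) = n(n-1)/2.
n = 21
C(21, 2) = 21 * 20 / 2 = 420 / 2 = 210

210


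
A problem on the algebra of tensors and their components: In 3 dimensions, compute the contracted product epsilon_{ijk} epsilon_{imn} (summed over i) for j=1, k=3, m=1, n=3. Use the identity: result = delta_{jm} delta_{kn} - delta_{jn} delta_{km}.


Using the identity: epsilon_{ijk} epsilon_{imn} = delta_{jm} delta_{kn} - delta_{jn} delta_{km}.
delta_{11} = 1
delta_{33} = 1
delta_{13} = 0
delta_{31} = 0
Result = 1 * 1 - 0 * 0 = 1 - 0 = 1

1


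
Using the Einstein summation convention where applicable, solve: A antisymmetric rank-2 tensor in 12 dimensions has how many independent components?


A antisymmetric rank-2 tensor in d dimensions has d(d-1)/2 independent components.
d = 12
d(d-1)/2 = 12 * 11 / 2 = 132 / 2 = 66

66


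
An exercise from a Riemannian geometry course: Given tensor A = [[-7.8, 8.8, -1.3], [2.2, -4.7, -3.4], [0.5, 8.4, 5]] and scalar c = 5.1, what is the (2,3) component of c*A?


Scalar multiplication: (cA)_{ij} = c * A_{ij}.
c = 5.1
A_{23} = -3.4
(cA)_{23} = 5.1 * -3.4 = -17.34

-17.34


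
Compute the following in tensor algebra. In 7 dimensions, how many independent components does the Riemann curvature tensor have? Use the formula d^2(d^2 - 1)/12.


The Riemann tensor in d dimensions has d^2(d^2 - 1)/12 independent components.
d = 7, so d^2 = 49
d^2 - 1 = 48
d^2(d^2 - 1) = 49 * 48 = 2352
Divide by 12: 2352 / 12 = 196

196


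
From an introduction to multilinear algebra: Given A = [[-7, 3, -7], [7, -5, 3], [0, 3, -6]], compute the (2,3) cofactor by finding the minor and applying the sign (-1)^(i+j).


To find cofactor C_{23}, delete row 2 and column 3.
The resulting 2x2 submatrix is: [[-7, 3], [0, 3]]
Minor M_{23} = -7*3 - 3*0
  = -21 - 0 = -21
Sign = (-1)^(2+3) = (-1)^5 = -1
Cofactor C_{23} = -1 * -21 = 21

21


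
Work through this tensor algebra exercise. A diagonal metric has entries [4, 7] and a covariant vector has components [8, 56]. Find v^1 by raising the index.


To raise an index with a diagonal metric: v^i = v_i / g_{ii}.
For index 1: v_1 = 8, g_{11} = 4
v^1 = 8 / 4 = 2

2


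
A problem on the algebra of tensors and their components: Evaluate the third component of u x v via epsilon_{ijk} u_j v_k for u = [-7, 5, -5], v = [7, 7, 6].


(u x v)_3 = sum_{j,k} epsilon_{3jk} u_j v_k. Only permutations of (1,2,3) contribute; the two non-zero terms are:
eps_{312} u_1 v_2 = 1 * -7 * 7 = -49
eps_{321} u_2 v_1 = -1 * 5 * 7 = -35
(u x v)_3 = -84

-84


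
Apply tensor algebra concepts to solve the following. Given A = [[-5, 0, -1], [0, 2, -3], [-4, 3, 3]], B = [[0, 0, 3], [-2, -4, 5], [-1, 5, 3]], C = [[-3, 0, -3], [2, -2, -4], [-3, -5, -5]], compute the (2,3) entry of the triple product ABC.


(ABC)_{23} = sum_m (AB)_{2m} C_{m3}. First compute row 2 of AB.
(AB)_{21} = 0*0 + 2*-2 + -3*-1 = -1
(AB)_{22} = 0*0 + 2*-4 + -3*5 = -23
(AB)_{23} = 0*3 + 2*5 + -3*3 = 1
Now contract with column 3 of C:
(AB)_{21} * C_{13} = -1 * -3 = 3
(AB)_{22} * C_{23} = -23 * -4 = 92
(AB)_{23} * C_{33} = 1 * -5 = -5
(ABC)_{23} = 3 + 92 + -5 = 90

90


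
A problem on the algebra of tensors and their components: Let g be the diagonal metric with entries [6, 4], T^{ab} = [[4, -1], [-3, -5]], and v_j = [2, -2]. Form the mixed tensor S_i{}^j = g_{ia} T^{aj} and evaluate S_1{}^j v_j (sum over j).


Step 1: lower the first index. For a diagonal metric, g_{ia} T^{aj} = g_{ii} T^{ij} (no sum on i).
g_{11} = 6
S_1{}^1 = 6 * T^{11} = 6 * 4 = 24
S_1{}^2 = 6 * T^{12} = 6 * -1 = -6
Step 2: contract S_1{}^j with v_j.
S_1{}^1 * v_1 = 24 * 2 = 48
S_1{}^2 * v_2 = -6 * -2 = 12
Result = 48 + 12 = 60

60


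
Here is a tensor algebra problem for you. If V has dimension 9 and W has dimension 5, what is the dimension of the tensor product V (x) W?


The dimension of a tensor product is the product of dimensions.
dim(V) = 9, dim(W) = 5
dim(V (x) W) = 9 * 5 = 45

45


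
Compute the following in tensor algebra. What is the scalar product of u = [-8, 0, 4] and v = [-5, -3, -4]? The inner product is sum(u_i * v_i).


The inner product u . v = sum of u_i * v_i.
Term-by-term: -8 * -5, 0 * -3, 4 * -4
Products: 40, 0, -16
Sum = 40 + 0 + -16 = 24

24


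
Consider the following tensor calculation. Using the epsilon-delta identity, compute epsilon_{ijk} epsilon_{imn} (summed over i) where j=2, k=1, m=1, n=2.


Using the identity: epsilon_{ijk} epsilon_{imn} = delta_{jm} delta_{kn} - delta_{jn} delta_{km}.
delta_{21} = 0
delta_{12} = 0
delta_{22} = 1
delta_{11} = 1
Result = 0 * 0 - 1 * 1 = 0 - 1 = -1

-1


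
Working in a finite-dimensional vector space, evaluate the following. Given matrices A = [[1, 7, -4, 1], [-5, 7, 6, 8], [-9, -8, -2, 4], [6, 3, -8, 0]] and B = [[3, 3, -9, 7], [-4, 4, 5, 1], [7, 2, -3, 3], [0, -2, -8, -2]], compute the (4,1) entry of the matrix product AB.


(AB)_{ij} = sum_k A_{ik} B_{kj}.
For i=4, j=1:
A_{41} * B_{11} = 6 * 3 = 18
A_{42} * B_{21} = 3 * -4 = -12
A_{43} * B_{31} = -8 * 7 = -56
A_{44} * B_{41} = 0 * 0 = 0
Sum = 18 + -12 + -56 + 0 = -50

-50


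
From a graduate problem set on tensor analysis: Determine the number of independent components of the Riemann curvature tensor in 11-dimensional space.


The Riemann tensor in d dimensions has d^2(d^2 - 1)/12 independent components.
d = 11, so d^2 = 121
d^2 - 1 = 120
d^2(d^2 - 1) = 121 * 120 = 14520
Divide by 12: 14520 / 12 = 1210

1210


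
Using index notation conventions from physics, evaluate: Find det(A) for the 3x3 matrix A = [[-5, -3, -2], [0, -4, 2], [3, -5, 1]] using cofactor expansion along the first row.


Expanding along the first row, det(A) = a11*M_11 - a12*M_12 + a13*M_13, where M_1j is the (1,j) minor.
Minor M_11 = -4*1 - 2*-5 = 6
Minor M_12 = 0*1 - 2*3 = -6
Minor M_13 = 0*-5 - -4*3 = 12
det = -5*(6) - -3*(-6) + -2*(12)
    = -30 - 18 + -24
    = -72

-72


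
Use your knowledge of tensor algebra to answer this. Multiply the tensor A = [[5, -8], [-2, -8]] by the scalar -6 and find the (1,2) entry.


Scalar multiplication: (cA)_{ij} = c * A_{ij}.
c = -6
A_{12} = -8
(cA)_{12} = -6 * -8 = 48

48


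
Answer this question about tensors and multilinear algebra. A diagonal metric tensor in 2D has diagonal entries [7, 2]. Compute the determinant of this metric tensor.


For a diagonal metric, the determinant is the product of diagonal entries.
Diagonal entries: 7, 2
det(g) = 7 * 2 = 14

14


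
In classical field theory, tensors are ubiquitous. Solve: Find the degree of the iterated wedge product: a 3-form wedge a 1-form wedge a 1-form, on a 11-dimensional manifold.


The degree of a wedge product is the sum of the degrees of the individual forms.
Degrees: 3, 1, 1
Total degree = 3 + 1 + 1 = 5

5


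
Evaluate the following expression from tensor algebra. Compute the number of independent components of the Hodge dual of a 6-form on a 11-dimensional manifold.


The Hodge dual of a p-form on an n-dimensional manifold is an (n-p)-form.
n = 11, p = 6, so dual degree = 11 - 6 = 5
The number of components is C(n, n-p) = C(11, 5) = 462

462


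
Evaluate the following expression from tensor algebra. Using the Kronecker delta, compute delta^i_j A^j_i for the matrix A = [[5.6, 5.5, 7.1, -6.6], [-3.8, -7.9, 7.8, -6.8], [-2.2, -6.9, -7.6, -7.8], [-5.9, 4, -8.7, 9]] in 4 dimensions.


The contraction (trace) of a rank-2 tensor is the sum of its diagonal elements.
Diagonal entries: A[1,1] = 5.6, A[2,2] = -7.9, A[3,3] = -7.6, A[4,4] = 9
Tr(A) = 5.6 + -7.9 + -7.6 + 9 = -0.9

-0.9


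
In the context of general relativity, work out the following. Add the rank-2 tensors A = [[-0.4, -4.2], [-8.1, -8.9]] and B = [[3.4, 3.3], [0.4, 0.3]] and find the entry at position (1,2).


Tensor addition is component-wise: (A + B)_{ij} = A_{ij} + B_{ij}.
A_{12} = -4.2
B_{12} = 3.3
(A + B)_{12} = -4.2 + 3.3 = -0.9

-0.9


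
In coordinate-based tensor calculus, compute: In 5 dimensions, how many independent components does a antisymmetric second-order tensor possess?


A antisymmetric rank-2 tensor in d dimensions has d(d-1)/2 independent components.
d = 5
d(d-1)/2 = 5 * 4 / 2 = 20 / 2 = 10

10


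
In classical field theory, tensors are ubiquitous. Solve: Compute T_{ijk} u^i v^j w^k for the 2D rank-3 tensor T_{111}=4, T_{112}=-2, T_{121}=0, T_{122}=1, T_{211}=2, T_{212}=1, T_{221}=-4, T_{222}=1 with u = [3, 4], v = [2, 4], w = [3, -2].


S = sum over i,j,k of T_{ijk} u_i v_j w_k. Expanding all 8 terms:
T_{111}*u_1*v_1*w_1 = 4*3*2*3 = 72  (running total: 72)
T_{112}*u_1*v_1*w_2 = -2*3*2*-2 = 24  (running total: 96)
T_{121}*u_1*v_2*w_1 = 0*3*4*3 = 0  (running total: 96)
T_{122}*u_1*v_2*w_2 = 1*3*4*-2 = -24  (running total: 72)
T_{211}*u_2*v_1*w_1 = 2*4*2*3 = 48  (running total: 120)
T_{212}*u_2*v_1*w_2 = 1*4*2*-2 = -16  (running total: 104)
T_{221}*u_2*v_2*w_1 = -4*4*4*3 = -192  (running total: -88)
T_{222}*u_2*v_2*w_2 = 1*4*4*-2 = -32  (running total: -120)
S = -120

-120


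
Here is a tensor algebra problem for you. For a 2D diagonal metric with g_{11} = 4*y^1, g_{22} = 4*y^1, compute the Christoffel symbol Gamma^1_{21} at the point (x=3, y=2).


For a diagonal metric, Gamma^k_{ij} = (1/2) g^{kk} (dg_{ik}/dx_j + dg_{jk}/dx_i - dg_{ij}/dx_k).
The metric is diagonal, so g_{ab} = 0 for a != b.
At the given point: g_{11} = 8, g_{22} = 8
g^{11} = 1/8
dg_{21}/dx_1 = 0 (off-diagonal)
dg_{11}/dx_2 = dg_{11}/dx_2 = 4
dg_{21}/dx_1 = 0 (off-diagonal)
Numerator = 0 + 4 - 0 = 4
Gamma^1_{21} = 4 / (2 * 8) = 1/4

1/4


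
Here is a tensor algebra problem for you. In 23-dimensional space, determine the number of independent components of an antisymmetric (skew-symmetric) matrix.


An antisymmetric rank-2 tensor satisfies A_{ij} = -A_{ji}, so diagonal entries are zero.
The independent components are the upper-triangular entries: C(n, 2) = n(n-1)/2.
n = 23
C(23, 2) = 23 * 22 / 2 = 506 / 2 = 253

253


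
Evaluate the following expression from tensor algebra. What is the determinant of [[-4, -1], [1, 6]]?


For a 2x2 matrix [[a, b], [c, d]], det = a*d - b*c.
a = -4, b = -1, c = 1, d = 6
a*d = -4 * 6 = -24
b*c = -1 * 1 = -1
det = -24 - -1 = -23

-23


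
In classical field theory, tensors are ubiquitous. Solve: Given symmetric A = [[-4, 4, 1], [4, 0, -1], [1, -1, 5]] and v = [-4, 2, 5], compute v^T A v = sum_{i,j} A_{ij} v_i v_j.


First compute Av:
(Av)_1 = -4*-4 + 4*2 + 1*5 = 29
(Av)_2 = 4*-4 + 0*2 + -1*5 = -21
(Av)_3 = 1*-4 + -1*2 + 5*5 = 19
Av = [29, -21, 19]
Then v^T (Av) = -4*29 + 2*-21 + 5*19
= -116 + -42 + 95 = -63

-63


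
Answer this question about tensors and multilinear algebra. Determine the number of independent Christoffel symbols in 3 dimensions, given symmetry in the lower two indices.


Christoffel symbols Gamma^k_{ij} are symmetric in i,j, so there are d * d(d+1)/2 independent symbols.
d = 3
d(d+1)/2 = 3 * 4 / 2 = 6
Total = 3 * 6 = 18

18


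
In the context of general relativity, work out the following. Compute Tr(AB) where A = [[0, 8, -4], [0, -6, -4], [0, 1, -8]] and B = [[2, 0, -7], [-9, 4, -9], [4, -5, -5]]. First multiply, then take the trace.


Tr(AB) = sum_i (AB)_{ii} where (AB)_{ii} = sum_k A_{ik} B_{ki}.
(AB)_{11} = 0*2 + 8*-9 + -4*4 = -88
(AB)_{22} = 0*0 + -6*4 + -4*-5 = -4
(AB)_{33} = 0*-7 + 1*-9 + -8*-5 = 31
Tr(AB) = -88 + -4 + 31 = -61

-61


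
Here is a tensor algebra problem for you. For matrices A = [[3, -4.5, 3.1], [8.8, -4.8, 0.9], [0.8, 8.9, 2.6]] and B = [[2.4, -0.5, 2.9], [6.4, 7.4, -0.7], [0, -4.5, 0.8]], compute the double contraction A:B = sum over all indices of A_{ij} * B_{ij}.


A:B = sum over all i,j of A_{ij} * B_{ij}.
Row 1: 3*2.4=7.2, -4.5*-0.5=2.25, 3.1*2.9=8.99 => row sum = 18.44
Row 2: 8.8*6.4=56.32, -4.8*7.4=-35.52, 0.9*-0.7=-0.63 => row sum = 20.17
Row 3: 0.8*0=0, 8.9*-4.5=-40.05, 2.6*0.8=2.08 => row sum = -37.97
Total = 18.44 + 20.17 + -37.97 = 0.64

0.64


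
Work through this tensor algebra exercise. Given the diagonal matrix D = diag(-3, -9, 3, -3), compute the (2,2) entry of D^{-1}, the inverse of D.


For a diagonal matrix, the inverse has entries (D^{-1})_{ii} = 1/d_{ii}.
The diagonal entries are: d_{11} = -3, d_{22} = -9, d_{33} = 3, d_{44} = -3
We need (D^{-1})_{22} = 1/d_{22} = 1/-9 = -1/9

-1/9


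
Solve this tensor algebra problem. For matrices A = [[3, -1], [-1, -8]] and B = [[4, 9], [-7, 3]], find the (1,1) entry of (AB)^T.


(AB)^T_{ij} = (AB)_{ji} = sum_k A_{jk} B_{ki}.
For i=1, j=1 we need (AB)_{11}:
A_{11} * B_{11} = 3 * 4 = 12
A_{12} * B_{21} = -1 * -7 = 7
Sum = 12 + 7 = 19

19


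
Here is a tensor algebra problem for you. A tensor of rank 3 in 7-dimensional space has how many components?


The number of components of a rank-r tensor in d dimensions is d^r.
Here d = 7 and r = 3.
7^3 = 343

343


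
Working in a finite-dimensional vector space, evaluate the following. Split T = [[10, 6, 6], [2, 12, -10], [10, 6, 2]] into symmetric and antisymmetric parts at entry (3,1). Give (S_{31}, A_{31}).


T_{31} = 10
T_{13} = 6
S_{31} = (10 + 6)/2 = 16/2 = 8
A_{31} = (10 - 6)/2 = 4/2 = 2
Check: S + A = 8 + 2 = 10 = T_{31}.

(8, 2)


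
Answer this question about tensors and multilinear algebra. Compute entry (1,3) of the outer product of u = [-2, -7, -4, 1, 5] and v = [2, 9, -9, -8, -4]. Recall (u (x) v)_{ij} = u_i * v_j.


The outer product entry T_{ij} = u_i * v_j.
We need i=1, j=3.
u_1 = -2, v_3 = -9
T_{1,3} = -2 * -9 = 18

18


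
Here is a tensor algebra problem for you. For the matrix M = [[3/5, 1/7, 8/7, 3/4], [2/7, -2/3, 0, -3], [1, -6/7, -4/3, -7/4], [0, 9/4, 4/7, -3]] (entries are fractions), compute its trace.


The trace is the sum of diagonal entries.
Diagonal: M[1,1] = 3/5, M[2,2] = -2/3, M[3,3] = -4/3, M[4,4] = -3
Tr(M) = 3/5 + -2/3 + -4/3 + -3
Computing step by step:
After adding M[1,1]: 3/5
After adding M[2,2]: -1/15
After adding M[3,3]: -7/5
After adding M[4,4]: -22/5
Tr(M) = -22/5

-22/5


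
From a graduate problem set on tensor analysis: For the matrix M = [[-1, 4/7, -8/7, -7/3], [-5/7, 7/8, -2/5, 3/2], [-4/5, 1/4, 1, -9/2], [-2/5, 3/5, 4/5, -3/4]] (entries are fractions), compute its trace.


The trace is the sum of diagonal entries.
Diagonal: M[1,1] = -1, M[2,2] = 7/8, M[3,3] = 1, M[4,4] = -3/4
Tr(M) = -1 + 7/8 + 1 + -3/4
Computing step by step:
After adding M[1,1]: -1
After adding M[2,2]: -1/8
After adding M[3,3]: 7/8
After adding M[4,4]: 1/8
Tr(M) = 1/8

1/8


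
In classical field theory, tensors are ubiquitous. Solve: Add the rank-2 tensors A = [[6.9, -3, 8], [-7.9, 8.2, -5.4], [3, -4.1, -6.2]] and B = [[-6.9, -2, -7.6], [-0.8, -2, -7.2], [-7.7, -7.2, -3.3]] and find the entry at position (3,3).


Tensor addition is component-wise: (A + B)_{ij} = A_{ij} + B_{ij}.
A_{33} = -6.2
B_{33} = -3.3
(A + B)_{33} = -6.2 + -3.3 = -9.5

-9.5


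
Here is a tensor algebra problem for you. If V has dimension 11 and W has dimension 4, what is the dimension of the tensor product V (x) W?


The dimension of a tensor product is the product of dimensions.
dim(V) = 11, dim(W) = 4
dim(V (x) W) = 11 * 4 = 44

44


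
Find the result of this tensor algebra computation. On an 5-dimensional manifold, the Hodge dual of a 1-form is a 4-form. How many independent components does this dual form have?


The Hodge dual of a p-form on an n-dimensional manifold is an (n-p)-form.
n = 5, p = 1, so dual degree = 5 - 1 = 4
The number of components is C(n, n-p) = C(5, 4) = 5

5


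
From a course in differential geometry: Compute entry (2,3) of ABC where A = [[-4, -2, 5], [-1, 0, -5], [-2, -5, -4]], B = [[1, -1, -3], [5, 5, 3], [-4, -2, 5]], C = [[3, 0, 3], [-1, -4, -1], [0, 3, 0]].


(ABC)_{23} = sum_m (AB)_{2m} C_{m3}. First compute row 2 of AB.
(AB)_{21} = -1*1 + 0*5 + -5*-4 = 19
(AB)_{22} = -1*-1 + 0*5 + -5*-2 = 11
(AB)_{23} = -1*-3 + 0*3 + -5*5 = -22
Now contract with column 3 of C:
(AB)_{21} * C_{13} = 19 * 3 = 57
(AB)_{22} * C_{23} = 11 * -1 = -11
(AB)_{23} * C_{33} = -22 * 0 = 0
(ABC)_{23} = 57 + -11 + 0 = 46

46


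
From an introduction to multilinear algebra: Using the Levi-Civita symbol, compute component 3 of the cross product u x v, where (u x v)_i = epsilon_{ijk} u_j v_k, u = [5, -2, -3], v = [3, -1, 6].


(u x v)_3 = sum_{j,k} epsilon_{3jk} u_j v_k. Only permutations of (1,2,3) contribute; the two non-zero terms are:
eps_{312} u_1 v_2 = 1 * 5 * -1 = -5
eps_{321} u_2 v_1 = -1 * -2 * 3 = 6
(u x v)_3 = 1

1


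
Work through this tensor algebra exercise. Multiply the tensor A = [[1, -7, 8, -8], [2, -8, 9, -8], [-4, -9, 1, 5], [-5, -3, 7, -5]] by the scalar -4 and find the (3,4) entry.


Scalar multiplication: (cA)_{ij} = c * A_{ij}.
c = -4
A_{34} = 5
(cA)_{34} = -4 * 5 = -20

-20


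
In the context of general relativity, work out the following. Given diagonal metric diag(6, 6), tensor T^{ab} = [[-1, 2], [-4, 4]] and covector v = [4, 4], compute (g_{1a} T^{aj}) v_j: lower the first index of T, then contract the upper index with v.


Step 1: lower the first index. For a diagonal metric, g_{ia} T^{aj} = g_{ii} T^{ij} (no sum on i).
g_{11} = 6
S_1{}^1 = 6 * T^{11} = 6 * -1 = -6
S_1{}^2 = 6 * T^{12} = 6 * 2 = 12
Step 2: contract S_1{}^j with v_j.
S_1{}^1 * v_1 = -6 * 4 = -24
S_1{}^2 * v_2 = 12 * 4 = 48
Result = -24 + 48 = 24

24


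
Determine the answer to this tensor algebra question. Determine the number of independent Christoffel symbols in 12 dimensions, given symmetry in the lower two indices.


Christoffel symbols Gamma^k_{ij} are symmetric in i,j, so there are d * d(d+1)/2 independent symbols.
d = 12
d(d+1)/2 = 12 * 13 / 2 = 78
Total = 12 * 78 = 936

936


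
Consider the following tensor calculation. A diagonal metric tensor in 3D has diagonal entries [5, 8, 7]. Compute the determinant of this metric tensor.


For a diagonal metric, the determinant is the product of diagonal entries.
Diagonal entries: 5, 8, 7
det(g) = 5 * 8 * 7 = 280

280


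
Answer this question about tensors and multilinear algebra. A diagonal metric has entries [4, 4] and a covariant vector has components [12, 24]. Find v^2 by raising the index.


To raise an index with a diagonal metric: v^i = v_i / g_{ii}.
For index 2: v_2 = 24, g_{22} = 4
v^2 = 24 / 4 = 6

6


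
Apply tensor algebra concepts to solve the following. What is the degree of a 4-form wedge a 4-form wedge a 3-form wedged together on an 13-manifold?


The degree of a wedge product is the sum of the degrees of the individual forms.
Degrees: 4, 4, 3
Total degree = 4 + 4 + 3 = 11

11


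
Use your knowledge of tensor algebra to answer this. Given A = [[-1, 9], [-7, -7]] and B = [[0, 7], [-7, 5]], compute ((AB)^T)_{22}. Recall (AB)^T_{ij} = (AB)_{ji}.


(AB)^T_{ij} = (AB)_{ji} = sum_k A_{jk} B_{ki}.
For i=2, j=2 we need (AB)_{22}:
A_{21} * B_{12} = -7 * 7 = -49
A_{22} * B_{22} = -7 * 5 = -35
Sum = -49 + -35 = -84

-84


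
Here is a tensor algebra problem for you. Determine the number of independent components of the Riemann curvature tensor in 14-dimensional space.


The Riemann tensor in d dimensions has d^2(d^2 - 1)/12 independent components.
d = 14, so d^2 = 196
d^2 - 1 = 195
d^2(d^2 - 1) = 196 * 195 = 38220
Divide by 12: 38220 / 12 = 3185

3185


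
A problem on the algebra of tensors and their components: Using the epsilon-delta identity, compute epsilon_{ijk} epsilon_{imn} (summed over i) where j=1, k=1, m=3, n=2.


Using the identity: epsilon_{ijk} epsilon_{imn} = delta_{jm} delta_{kn} - delta_{jn} delta_{km}.
delta_{13} = 0
delta_{12} = 0
delta_{12} = 0
delta_{13} = 0
Result = 0 * 0 - 0 * 0 = 0 - 0 = 0

0


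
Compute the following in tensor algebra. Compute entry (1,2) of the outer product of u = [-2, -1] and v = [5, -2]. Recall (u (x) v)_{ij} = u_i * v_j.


The outer product entry T_{ij} = u_i * v_j.
We need i=1, j=2.
u_1 = -2, v_2 = -2
T_{1,2} = -2 * -2 = 4

4


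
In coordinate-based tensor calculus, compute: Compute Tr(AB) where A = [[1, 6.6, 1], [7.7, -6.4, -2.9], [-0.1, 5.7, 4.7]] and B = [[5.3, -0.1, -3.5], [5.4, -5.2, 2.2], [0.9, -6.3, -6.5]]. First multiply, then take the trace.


Tr(AB) = sum_i (AB)_{ii} where (AB)_{ii} = sum_k A_{ik} B_{ki}.
(AB)_{11} = 1*5.3 + 6.6*5.4 + 1*0.9 = 41.84
(AB)_{22} = 7.7*-0.1 + -6.4*-5.2 + -2.9*-6.3 = 50.78
(AB)_{33} = -0.1*-3.5 + 5.7*2.2 + 4.7*-6.5 = -17.66
Tr(AB) = 41.84 + 50.78 + -17.66 = 74.96

74.96


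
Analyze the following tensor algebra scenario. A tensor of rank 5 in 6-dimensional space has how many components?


The number of components of a rank-r tensor in d dimensions is d^r.
Here d = 6 and r = 5.
6^5 = 7776

7776


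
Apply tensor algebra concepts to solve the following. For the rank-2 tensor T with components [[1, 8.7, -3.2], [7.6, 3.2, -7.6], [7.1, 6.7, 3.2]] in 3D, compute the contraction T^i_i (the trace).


The contraction (trace) of a rank-2 tensor is the sum of its diagonal elements.
Diagonal entries: A[1,1] = 1, A[2,2] = 3.2, A[3,3] = 3.2
Tr(A) = 1 + 3.2 + 3.2 = 7.4

7.4


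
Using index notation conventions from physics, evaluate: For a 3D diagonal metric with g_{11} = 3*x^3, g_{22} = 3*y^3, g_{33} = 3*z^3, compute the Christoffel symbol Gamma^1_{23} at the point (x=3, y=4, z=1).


For a diagonal metric, Gamma^k_{ij} = (1/2) g^{kk} (dg_{ik}/dx_j + dg_{jk}/dx_i - dg_{ij}/dx_k).
The metric is diagonal, so g_{ab} = 0 for a != b.
At the given point: g_{11} = 81, g_{22} = 192, g_{33} = 3
g^{11} = 1/81
dg_{21}/dx_3 = 0 (off-diagonal)
dg_{31}/dx_2 = 0 (off-diagonal)
dg_{23}/dx_1 = 0 (off-diagonal)
Numerator = 0 + 0 - 0 = 0
Gamma^1_{23} = 0 / (2 * 81) = 0

0


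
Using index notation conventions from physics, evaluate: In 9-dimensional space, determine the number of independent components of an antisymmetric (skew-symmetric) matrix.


An antisymmetric rank-2 tensor satisfies A_{ij} = -A_{ji}, so diagonal entries are zero.
The independent components are the upper-triangular entries: C(n, 2) = n(n-1)/2.
n = 9
C(9, 2) = 9 * 8 / 2 = 72 / 2 = 36

36


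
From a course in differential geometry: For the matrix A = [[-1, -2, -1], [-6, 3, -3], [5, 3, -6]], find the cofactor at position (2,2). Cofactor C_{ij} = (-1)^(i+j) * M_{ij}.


To find cofactor C_{22}, delete row 2 and column 2.
The resulting 2x2 submatrix is: [[-1, -1], [5, -6]]
Minor M_{22} = -1*-6 - -1*5
  = 6 - -5 = 11
Sign = (-1)^(2+2) = (-1)^4 = 1
Cofactor C_{22} = 1 * 11 = 11

11


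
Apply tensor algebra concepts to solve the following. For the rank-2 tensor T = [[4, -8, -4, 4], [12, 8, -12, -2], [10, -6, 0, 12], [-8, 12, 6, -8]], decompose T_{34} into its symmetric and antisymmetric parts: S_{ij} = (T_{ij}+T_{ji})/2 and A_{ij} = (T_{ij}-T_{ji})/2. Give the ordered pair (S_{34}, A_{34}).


T_{34} = 12
T_{43} = 6
S_{34} = (12 + 6)/2 = 18/2 = 9
A_{34} = (12 - 6)/2 = 6/2 = 3
Check: S + A = 9 + 3 = 12 = T_{34}.

(9, 3)


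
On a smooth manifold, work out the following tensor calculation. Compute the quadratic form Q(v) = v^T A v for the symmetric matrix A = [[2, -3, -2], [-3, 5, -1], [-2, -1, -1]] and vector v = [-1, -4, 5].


First compute Av:
(Av)_1 = 2*-1 + -3*-4 + -2*5 = 0
(Av)_2 = -3*-1 + 5*-4 + -1*5 = -22
(Av)_3 = -2*-1 + -1*-4 + -1*5 = 1
Av = [0, -22, 1]
Then v^T (Av) = -1*0 + -4*-22 + 5*1
= 0 + 88 + 5 = 93

93


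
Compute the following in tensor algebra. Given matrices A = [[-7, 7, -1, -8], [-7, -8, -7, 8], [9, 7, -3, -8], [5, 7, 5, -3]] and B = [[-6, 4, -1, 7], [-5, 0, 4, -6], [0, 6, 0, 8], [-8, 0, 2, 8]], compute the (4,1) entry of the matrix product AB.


(AB)_{ij} = sum_k A_{ik} B_{kj}.
For i=4, j=1:
A_{41} * B_{11} = 5 * -6 = -30
A_{42} * B_{21} = 7 * -5 = -35
A_{43} * B_{31} = 5 * 0 = 0
A_{44} * B_{41} = -3 * -8 = 24
Sum = -30 + -35 + 0 + 24 = -41

-41


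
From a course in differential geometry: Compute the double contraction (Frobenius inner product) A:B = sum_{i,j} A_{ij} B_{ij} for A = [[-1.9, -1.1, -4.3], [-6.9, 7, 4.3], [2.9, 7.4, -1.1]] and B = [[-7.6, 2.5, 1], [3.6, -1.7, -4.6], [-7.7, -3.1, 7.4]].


A:B = sum over all i,j of A_{ij} * B_{ij}.
Row 1: -1.9*-7.6=14.44, -1.1*2.5=-2.75, -4.3*1=-4.3 => row sum = 7.39
Row 2: -6.9*3.6=-24.84, 7*-1.7=-11.9, 4.3*-4.6=-19.78 => row sum = -56.52
Row 3: 2.9*-7.7=-22.33, 7.4*-3.1=-22.94, -1.1*7.4=-8.14 => row sum = -53.41
Total = 7.39 + -56.52 + -53.41 = -102.54

-102.54


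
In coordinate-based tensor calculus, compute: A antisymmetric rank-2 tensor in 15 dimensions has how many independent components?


A antisymmetric rank-2 tensor in d dimensions has d(d-1)/2 independent components.
d = 15
d(d-1)/2 = 15 * 14 / 2 = 210 / 2 = 105

105


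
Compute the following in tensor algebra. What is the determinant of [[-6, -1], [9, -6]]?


For a 2x2 matrix [[a, b], [c, d]], det = a*d - b*c.
a = -6, b = -1, c = 9, d = -6
a*d = -6 * -6 = 36
b*c = -1 * 9 = -9
det = 36 - -9 = 45

45


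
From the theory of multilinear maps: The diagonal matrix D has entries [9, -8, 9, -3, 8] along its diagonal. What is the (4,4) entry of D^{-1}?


For a diagonal matrix, the inverse has entries (D^{-1})_{ii} = 1/d_{ii}.
The diagonal entries are: d_{11} = 9, d_{22} = -8, d_{33} = 9, d_{44} = -3, d_{55} = 8
We need (D^{-1})_{44} = 1/d_{44} = 1/-3 = -1/3

-1/3


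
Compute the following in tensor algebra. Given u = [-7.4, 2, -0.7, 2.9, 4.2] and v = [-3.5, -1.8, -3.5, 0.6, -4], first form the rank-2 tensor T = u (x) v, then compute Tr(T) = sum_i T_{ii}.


The outer product gives T_{ij} = u_i v_j.
The trace (contraction) is Tr(T) = sum_i T_{ii} = sum_i u_i v_i.
Diagonal entries:
T_{11} = u_1 * v_1 = -7.4 * -3.5 = 25.9
T_{22} = u_2 * v_2 = 2 * -1.8 = -3.6
T_{33} = u_3 * v_3 = -0.7 * -3.5 = 2.45
T_{44} = u_4 * v_4 = 2.9 * 0.6 = 1.74
T_{55} = u_5 * v_5 = 4.2 * -4 = -16.8
Tr(T) = 25.9 + -3.6 + 2.45 + 1.74 + -16.8 = 9.69

9.69


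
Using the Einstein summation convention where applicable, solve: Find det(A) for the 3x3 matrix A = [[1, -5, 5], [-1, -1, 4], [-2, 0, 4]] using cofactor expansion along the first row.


Expanding along the first row, det(A) = a11*M_11 - a12*M_12 + a13*M_13, where M_1j is the (1,j) minor.
Minor M_11 = -1*4 - 4*0 = -4
Minor M_12 = -1*4 - 4*-2 = 4
Minor M_13 = -1*0 - -1*-2 = -2
det = 1*(-4) - -5*(4) + 5*(-2)
    = -4 - -20 + -10
    = 6

6


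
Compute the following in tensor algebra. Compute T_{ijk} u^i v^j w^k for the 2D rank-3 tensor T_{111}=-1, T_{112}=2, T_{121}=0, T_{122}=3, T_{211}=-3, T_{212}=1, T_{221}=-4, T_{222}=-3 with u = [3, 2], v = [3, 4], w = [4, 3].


S = sum over i,j,k of T_{ijk} u_i v_j w_k. Expanding all 8 terms:
T_{111}*u_1*v_1*w_1 = -1*3*3*4 = -36  (running total: -36)
T_{112}*u_1*v_1*w_2 = 2*3*3*3 = 54  (running total: 18)
T_{121}*u_1*v_2*w_1 = 0*3*4*4 = 0  (running total: 18)
T_{122}*u_1*v_2*w_2 = 3*3*4*3 = 108  (running total: 126)
T_{211}*u_2*v_1*w_1 = -3*2*3*4 = -72  (running total: 54)
T_{212}*u_2*v_1*w_2 = 1*2*3*3 = 18  (running total: 72)
T_{221}*u_2*v_2*w_1 = -4*2*4*4 = -128  (running total: -56)
T_{222}*u_2*v_2*w_2 = -3*2*4*3 = -72  (running total: -128)
S = -128

-128


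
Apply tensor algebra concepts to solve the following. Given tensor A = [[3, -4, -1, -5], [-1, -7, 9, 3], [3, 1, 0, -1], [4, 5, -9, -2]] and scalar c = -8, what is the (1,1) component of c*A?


Scalar multiplication: (cA)_{ij} = c * A_{ij}.
c = -8
A_{11} = 3
(cA)_{11} = -8 * 3 = -24

-24


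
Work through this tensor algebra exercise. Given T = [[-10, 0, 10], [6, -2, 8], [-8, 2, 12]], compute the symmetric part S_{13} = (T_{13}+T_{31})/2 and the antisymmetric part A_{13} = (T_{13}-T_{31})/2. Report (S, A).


T_{13} = 10
T_{31} = -8
S_{13} = (10 + -8)/2 = 2/2 = 1
A_{13} = (10 - -8)/2 = 18/2 = 9
Check: S + A = 1 + 9 = 10 = T_{13}.

(1, 9)


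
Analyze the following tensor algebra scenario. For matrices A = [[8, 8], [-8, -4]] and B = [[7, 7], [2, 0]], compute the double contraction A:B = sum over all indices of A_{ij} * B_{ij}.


A:B = sum over all i,j of A_{ij} * B_{ij}.
Row 1: 8*7=56, 8*7=56 => row sum = 112
Row 2: -8*2=-16, -4*0=0 => row sum = -16
Total = 112 + -16 = 96

96


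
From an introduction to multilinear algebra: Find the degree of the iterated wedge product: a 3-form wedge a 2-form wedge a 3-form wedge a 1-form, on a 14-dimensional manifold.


The degree of a wedge product is the sum of the degrees of the individual forms.
Degrees: 3, 2, 3, 1
Total degree = 3 + 2 + 3 + 1 = 9

9


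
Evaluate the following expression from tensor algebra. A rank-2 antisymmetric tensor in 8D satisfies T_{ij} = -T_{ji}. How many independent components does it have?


An antisymmetric rank-2 tensor satisfies A_{ij} = -A_{ji}, so diagonal entries are zero.
The independent components are the upper-triangular entries: C(n, 2) = n(n-1)/2.
n = 8
C(8, 2) = 8 * 7 / 2 = 56 / 2 = 28

28


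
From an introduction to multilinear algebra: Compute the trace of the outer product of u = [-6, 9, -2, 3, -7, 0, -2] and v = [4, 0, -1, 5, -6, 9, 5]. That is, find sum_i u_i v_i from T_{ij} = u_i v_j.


The outer product gives T_{ij} = u_i v_j.
The trace (contraction) is Tr(T) = sum_i T_{ii} = sum_i u_i v_i.
Diagonal entries:
T_{11} = u_1 * v_1 = -6 * 4 = -24
T_{22} = u_2 * v_2 = 9 * 0 = 0
T_{33} = u_3 * v_3 = -2 * -1 = 2
T_{44} = u_4 * v_4 = 3 * 5 = 15
T_{55} = u_5 * v_5 = -7 * -6 = 42
T_{66} = u_6 * v_6 = 0 * 9 = 0
T_{77} = u_7 * v_7 = -2 * 5 = -10
Tr(T) = -24 + 0 + 2 + 15 + 42 + 0 + -10 = 25

25


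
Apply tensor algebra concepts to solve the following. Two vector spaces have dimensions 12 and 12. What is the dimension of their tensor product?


The dimension of a tensor product is the product of dimensions.
dim(V) = 12, dim(W) = 12
dim(V (x) W) = 12 * 12 = 144

144


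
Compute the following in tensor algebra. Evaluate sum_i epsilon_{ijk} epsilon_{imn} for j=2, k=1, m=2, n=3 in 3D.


Using the identity: epsilon_{ijk} epsilon_{imn} = delta_{jm} delta_{kn} - delta_{jn} delta_{km}.
delta_{22} = 1
delta_{13} = 0
delta_{23} = 0
delta_{12} = 0
Result = 1 * 0 - 0 * 0 = 0 - 0 = 0

0


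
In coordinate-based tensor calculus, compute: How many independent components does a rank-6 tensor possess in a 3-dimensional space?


The number of components of a rank-r tensor in d dimensions is d^r.
Here d = 3 and r = 6.
3^6 = 729

729


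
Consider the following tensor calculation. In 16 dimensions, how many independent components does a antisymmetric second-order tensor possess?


A antisymmetric rank-2 tensor in d dimensions has d(d-1)/2 independent components.
d = 16
d(d-1)/2 = 16 * 15 / 2 = 240 / 2 = 120

120


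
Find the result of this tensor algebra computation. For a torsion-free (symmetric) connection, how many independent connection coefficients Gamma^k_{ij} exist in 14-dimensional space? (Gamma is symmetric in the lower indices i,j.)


Christoffel symbols Gamma^k_{ij} are symmetric in i,j, so there are d * d(d+1)/2 independent symbols.
d = 14
d(d+1)/2 = 14 * 15 / 2 = 105
Total = 14 * 105 = 1470

1470


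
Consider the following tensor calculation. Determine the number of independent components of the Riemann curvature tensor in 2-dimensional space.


The Riemann tensor in d dimensions has d^2(d^2 - 1)/12 independent components.
d = 2, so d^2 = 4
d^2 - 1 = 3
d^2(d^2 - 1) = 4 * 3 = 12
Divide by 12: 12 / 12 = 1

1


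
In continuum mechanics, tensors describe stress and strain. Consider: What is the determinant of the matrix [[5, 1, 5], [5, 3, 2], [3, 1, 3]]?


Expanding along the first row, det(A) = a11*M_11 - a12*M_12 + a13*M_13, where M_1j is the (1,j) minor.
Minor M_11 = 3*3 - 2*1 = 7
Minor M_12 = 5*3 - 2*3 = 9
Minor M_13 = 5*1 - 3*3 = -4
det = 5*(7) - 1*(9) + 5*(-4)
    = 35 - 9 + -20
    = 6

6


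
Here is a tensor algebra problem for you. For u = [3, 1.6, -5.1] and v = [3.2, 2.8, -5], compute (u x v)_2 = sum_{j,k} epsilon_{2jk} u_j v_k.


(u x v)_2 = sum_{j,k} epsilon_{2jk} u_j v_k. Only permutations of (1,2,3) contribute; the two non-zero terms are:
eps_{213} u_1 v_3 = -1 * 3 * -5 = 15
eps_{231} u_3 v_1 = 1 * -5.1 * 3.2 = -16.32
(u x v)_2 = -1.32

-1.32


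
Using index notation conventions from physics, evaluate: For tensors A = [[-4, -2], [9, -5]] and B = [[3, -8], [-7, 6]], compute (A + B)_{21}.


Tensor addition is component-wise: (A + B)_{ij} = A_{ij} + B_{ij}.
A_{21} = 9
B_{21} = -7
(A + B)_{21} = 9 + -7 = 2

2


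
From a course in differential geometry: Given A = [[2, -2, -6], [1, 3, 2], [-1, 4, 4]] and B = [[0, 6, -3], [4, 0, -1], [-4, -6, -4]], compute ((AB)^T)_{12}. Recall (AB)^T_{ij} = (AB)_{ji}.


(AB)^T_{ij} = (AB)_{ji} = sum_k A_{jk} B_{ki}.
For i=1, j=2 we need (AB)_{21}:
A_{21} * B_{11} = 1 * 0 = 0
A_{22} * B_{21} = 3 * 4 = 12
A_{23} * B_{31} = 2 * -4 = -8
Sum = 0 + 12 + -8 = 4

4


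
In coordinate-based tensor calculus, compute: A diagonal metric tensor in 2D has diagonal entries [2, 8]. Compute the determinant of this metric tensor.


For a diagonal metric, the determinant is the product of diagonal entries.
Diagonal entries: 2, 8
det(g) = 2 * 8 = 16

16


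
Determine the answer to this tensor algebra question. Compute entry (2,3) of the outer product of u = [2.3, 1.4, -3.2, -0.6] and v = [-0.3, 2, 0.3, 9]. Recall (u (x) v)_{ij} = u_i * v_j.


The outer product entry T_{ij} = u_i * v_j.
We need i=2, j=3.
u_2 = 1.4, v_3 = 0.3
T_{2,3} = 1.4 * 0.3 = 0.42

0.42


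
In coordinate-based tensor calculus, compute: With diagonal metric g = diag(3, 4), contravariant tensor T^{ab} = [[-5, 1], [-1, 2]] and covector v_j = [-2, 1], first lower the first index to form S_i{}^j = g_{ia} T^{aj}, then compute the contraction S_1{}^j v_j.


Step 1: lower the first index. For a diagonal metric, g_{ia} T^{aj} = g_{ii} T^{ij} (no sum on i).
g_{11} = 3
S_1{}^1 = 3 * T^{11} = 3 * -5 = -15
S_1{}^2 = 3 * T^{12} = 3 * 1 = 3
Step 2: contract S_1{}^j with v_j.
S_1{}^1 * v_1 = -15 * -2 = 30
S_1{}^2 * v_2 = 3 * 1 = 3
Result = 30 + 3 = 33

33


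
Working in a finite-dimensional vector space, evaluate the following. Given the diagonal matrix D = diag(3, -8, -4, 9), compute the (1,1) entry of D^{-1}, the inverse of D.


For a diagonal matrix, the inverse has entries (D^{-1})_{ii} = 1/d_{ii}.
The diagonal entries are: d_{11} = 3, d_{22} = -8, d_{33} = -4, d_{44} = 9
We need (D^{-1})_{11} = 1/d_{11} = 1/3 = 1/3

1/3


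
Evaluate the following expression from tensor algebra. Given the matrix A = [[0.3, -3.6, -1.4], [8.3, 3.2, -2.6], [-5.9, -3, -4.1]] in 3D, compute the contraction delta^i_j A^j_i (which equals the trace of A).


The contraction (trace) of a rank-2 tensor is the sum of its diagonal elements.
Diagonal entries: A[1,1] = 0.3, A[2,2] = 3.2, A[3,3] = -4.1
Tr(A) = 0.3 + 3.2 + -4.1 = -0.6

-0.6


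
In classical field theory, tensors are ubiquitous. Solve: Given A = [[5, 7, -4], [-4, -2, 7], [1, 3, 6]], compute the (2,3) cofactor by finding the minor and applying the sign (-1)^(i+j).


To find cofactor C_{23}, delete row 2 and column 3.
The resulting 2x2 submatrix is: [[5, 7], [1, 3]]
Minor M_{23} = 5*3 - 7*1
  = 15 - 7 = 8
Sign = (-1)^(2+3) = (-1)^5 = -1
Cofactor C_{23} = -1 * 8 = -8

-8


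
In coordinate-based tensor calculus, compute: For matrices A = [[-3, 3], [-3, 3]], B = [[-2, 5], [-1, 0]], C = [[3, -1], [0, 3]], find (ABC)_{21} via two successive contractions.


(ABC)_{21} = sum_m (AB)_{2m} C_{m1}. First compute row 2 of AB.
(AB)_{21} = -3*-2 + 3*-1 = 3
(AB)_{22} = -3*5 + 3*0 = -15
Now contract with column 1 of C:
(AB)_{21} * C_{11} = 3 * 3 = 9
(AB)_{22} * C_{21} = -15 * 0 = 0
(ABC)_{21} = 9 + 0 = 9

9


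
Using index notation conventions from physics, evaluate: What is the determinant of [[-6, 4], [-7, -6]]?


For a 2x2 matrix [[a, b], [c, d]], det = a*d - b*c.
a = -6, b = 4, c = -7, d = -6
a*d = -6 * -6 = 36
b*c = 4 * -7 = -28
det = 36 - -28 = 64

64


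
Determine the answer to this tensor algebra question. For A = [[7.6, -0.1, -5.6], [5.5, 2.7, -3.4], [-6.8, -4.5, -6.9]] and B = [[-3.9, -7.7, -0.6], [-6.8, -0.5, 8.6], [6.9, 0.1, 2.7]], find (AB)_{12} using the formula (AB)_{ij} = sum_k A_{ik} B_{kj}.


(AB)_{ij} = sum_k A_{ik} B_{kj}.
For i=1, j=2:
A_{11} * B_{12} = 7.6 * -7.7 = -58.52
A_{12} * B_{22} = -0.1 * -0.5 = 0.05
A_{13} * B_{32} = -5.6 * 0.1 = -0.56
Sum = -58.52 + 0.05 + -0.56 = -59.03

-59.03


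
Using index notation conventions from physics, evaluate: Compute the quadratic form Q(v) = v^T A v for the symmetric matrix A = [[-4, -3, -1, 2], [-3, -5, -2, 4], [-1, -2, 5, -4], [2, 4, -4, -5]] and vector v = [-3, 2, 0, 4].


First compute Av:
(Av)_1 = -4*-3 + -3*2 + -1*0 + 2*4 = 14
(Av)_2 = -3*-3 + -5*2 + -2*0 + 4*4 = 15
(Av)_3 = -1*-3 + -2*2 + 5*0 + -4*4 = -17
(Av)_4 = 2*-3 + 4*2 + -4*0 + -5*4 = -18
Av = [14, 15, -17, -18]
Then v^T (Av) = -3*14 + 2*15 + 0*-17 + 4*-18
= -42 + 30 + 0 + -72 = -84

-84
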